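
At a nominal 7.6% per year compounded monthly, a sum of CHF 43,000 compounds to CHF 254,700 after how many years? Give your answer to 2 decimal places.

23.48 years

Periodic rate i = 0.076/12 = 0.00633333.
(1+i)^n = 254700/43000 = 5.92326, so n = ln 5.92326 / ln 1.00633 = 281.7653 months
= 281.7653/12 years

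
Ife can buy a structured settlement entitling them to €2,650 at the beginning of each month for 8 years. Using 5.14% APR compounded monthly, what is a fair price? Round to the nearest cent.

€209,115.89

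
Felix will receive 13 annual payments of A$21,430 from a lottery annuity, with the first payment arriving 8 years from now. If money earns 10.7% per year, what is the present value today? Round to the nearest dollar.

A$72,088

Value one period before first payment (t=7): 21430 × [1 − (1+0.107)^(−13)] / 0.107 = 21430 × 6.852939 = 146,858.4748
PV₀ = 146,858.4748 / (1+0.107)^7 = 146,858.4748 / 2.037198 = 72,088.4466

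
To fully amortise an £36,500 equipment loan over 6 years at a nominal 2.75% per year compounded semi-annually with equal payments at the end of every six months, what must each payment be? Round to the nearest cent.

£3,320.32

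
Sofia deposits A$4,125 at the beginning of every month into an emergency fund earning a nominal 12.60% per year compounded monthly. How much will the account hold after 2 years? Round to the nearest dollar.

i = 0.126/12 = 0.0105 per month; n = 2·12 = 24.
FV = 4125 × [(1+0.0105)^24 − 1] / 0.0105 × (1+i) = 4125 × 27.418888 = 113,102.9131
(annuity-due: payments at period start, so ×(1+i).)

A$113,103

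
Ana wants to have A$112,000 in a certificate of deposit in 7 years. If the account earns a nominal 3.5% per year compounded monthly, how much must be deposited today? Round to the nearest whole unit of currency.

A$87,694

With 12 periods per year: i = 0.00291667, n = 84.
PV = FV·(1+i)^(−n) = 112,000 × 0.782984 = 87,694.1743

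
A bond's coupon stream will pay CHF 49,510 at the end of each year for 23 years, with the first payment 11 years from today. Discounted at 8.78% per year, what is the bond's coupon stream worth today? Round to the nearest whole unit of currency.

Value one period before first payment (t=10): 49510 × [1 − (1+0.0878)^(−23)] / 0.0878 = 49510 × 9.745615 = 482,505.3834
Discount back 10 years: 482,505.3834 × (1+0.0878)^(−10) = 482,505.3834 × 0.431032 = 207,975.2325

CHF 207,975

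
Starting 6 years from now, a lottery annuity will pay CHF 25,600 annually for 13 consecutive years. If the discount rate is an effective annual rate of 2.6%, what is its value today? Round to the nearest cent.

CHF 245,706.14

Value one period before first payment (t=5): 25600 × [1 − (1+0.026)^(−13)] / 0.026 = 25600 × 10.912213 = 279,352.6654
PV₀ = 279,352.6654 / (1+0.026)^5 = 279,352.6654 / 1.136938 = 245,706.1436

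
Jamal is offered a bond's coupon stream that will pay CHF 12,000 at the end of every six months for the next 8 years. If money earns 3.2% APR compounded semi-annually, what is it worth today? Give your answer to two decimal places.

CHF 168,215.78

Periodic rate i = 0.032/2 = 0.016; n = 8 × 2 = 16 periods.
PV = 12000 × [1 − (1+0.016)^(−16)] / 0.016 = 12000 × 14.017982 = 168,215.7817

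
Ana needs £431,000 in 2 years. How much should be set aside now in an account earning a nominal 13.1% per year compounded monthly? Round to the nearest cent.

£332,130.46

With 12 periods per year: i = 0.0109167, n = 24.
PV = FV·(1+i)^(−n) = 431,000 × 0.770604 = 332,130.4622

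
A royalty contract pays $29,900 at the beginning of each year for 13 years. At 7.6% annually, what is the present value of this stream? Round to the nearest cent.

$259,974.36

PV = 29900 × [1 − (1+0.076)^(−13)] / 0.076 × (1+i) = 29900 × 8.694795 = 259,974.3620
(annuity-due: payments at period start, so ×(1+i).)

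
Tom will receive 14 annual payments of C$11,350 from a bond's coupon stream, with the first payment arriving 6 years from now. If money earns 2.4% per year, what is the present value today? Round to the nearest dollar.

Value one period before first payment (t=5): 11350 × [1 − (1+0.024)^(−14)] / 0.024 = 11350 × 11.772299 = 133,615.5985
Discount back 5 years: 133,615.5985 × (1+0.024)^(−5) = 133,615.5985 × 0.888178 = 118,674.4911

C$118,674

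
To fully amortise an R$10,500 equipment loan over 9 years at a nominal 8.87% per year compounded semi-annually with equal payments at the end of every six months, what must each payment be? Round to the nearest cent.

R$859.02

Periodic rate i = 0.0887/2 = 0.04435; n = 9 × 2 = 18 periods.
PMT = 10500 / ( [1 − (1+0.04435)^(−18)] / 0.04435 ) = 10500 / 12.223223 = 859.0206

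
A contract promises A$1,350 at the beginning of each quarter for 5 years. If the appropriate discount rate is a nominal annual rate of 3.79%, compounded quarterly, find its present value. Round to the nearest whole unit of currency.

With 4 periods per year: i = 0.009475, n = 20.
Annuity factor a(20|0.009475) × (1+i) = 18.313191; PV = 1350 × 18.313191 = 24,722.8072
(Beginning-of-period payments → annuity-due factor ×(1+i).)

A$24,723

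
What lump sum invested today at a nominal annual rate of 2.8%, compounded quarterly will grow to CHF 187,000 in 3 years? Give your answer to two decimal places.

CHF 171,983.97

Periodic rate i = 0.028/4 = 0.007; n = 3 × 4 = 12 periods.
PV = 187,000 / (1 + 0.007)^12 = 187,000 / 1.087311 = 171,983.9661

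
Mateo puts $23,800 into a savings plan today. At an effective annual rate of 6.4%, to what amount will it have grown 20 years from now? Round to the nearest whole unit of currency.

FV = 23,800 × (1 + 0.064)^20 = 82,301.8346

$82,302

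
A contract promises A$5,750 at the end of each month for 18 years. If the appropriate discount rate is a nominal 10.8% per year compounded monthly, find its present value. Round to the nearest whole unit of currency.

Periodic rate i = 0.108/12 = 0.009; n = 18 × 12 = 216 periods.
PV = 5750 × [1 − (1+0.009)^(−216)] / 0.009 = 5750 × 95.068850 = 546,645.8870

A$546,646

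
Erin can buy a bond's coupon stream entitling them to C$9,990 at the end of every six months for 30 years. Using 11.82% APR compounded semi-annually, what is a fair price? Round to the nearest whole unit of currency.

C$163,643

With 2 periods per year: i = 0.0591, n = 60.
PV = PMT · [1 − (1+i)^(−n)] / i = 9990 · 16.380722 = 163,643.4083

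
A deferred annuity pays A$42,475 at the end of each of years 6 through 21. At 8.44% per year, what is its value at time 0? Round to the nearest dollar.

Value one period before first payment (t=5): 42475 × [1 − (1+0.0844)^(−16)] / 0.0844 = 42475 × 8.607741 = 365,613.8142
Discount back 5 years: 365,613.8142 × (1+0.0844)^(−5) = 365,613.8142 × 0.666887 = 243,823.2142

A$243,823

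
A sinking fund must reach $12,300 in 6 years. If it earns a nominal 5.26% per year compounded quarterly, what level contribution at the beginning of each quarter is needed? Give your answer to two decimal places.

Periodic rate i = 0.0526/4 = 0.01315; n = 6 × 4 = 24 periods.
FV-annuity factor × (1+i) = 28.373148; PMT = 12300 / 28.373148 = 433.5085

$433.51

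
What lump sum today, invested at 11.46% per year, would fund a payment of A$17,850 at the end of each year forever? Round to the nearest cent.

PV = C/r = 17850/0.1146 = 155,759.1623

A$155,759.16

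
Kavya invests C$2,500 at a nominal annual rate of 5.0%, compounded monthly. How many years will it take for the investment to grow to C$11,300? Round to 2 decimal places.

Periodic rate i = 0.05/12 = 0.00416667.
n = ln(11300/2500) / ln(1+0.00416667) = ln(4.52000) / 0.004158 = 362.7966 months
= 362.7966/12 years

30.23 years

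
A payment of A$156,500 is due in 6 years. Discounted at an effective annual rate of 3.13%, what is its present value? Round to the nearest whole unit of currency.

A$130,078

Discount factor = (1+0.0313)^(−6) = 0.831170; PV = 156,500 × 0.831170 = 130,078.1152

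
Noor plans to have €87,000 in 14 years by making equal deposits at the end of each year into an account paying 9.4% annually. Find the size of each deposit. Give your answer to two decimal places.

€3,248.37

PMT = 87000 / ( [(1+0.094)^14 − 1] / 0.094 ) = 87000 / 26.782639 = 3,248.3730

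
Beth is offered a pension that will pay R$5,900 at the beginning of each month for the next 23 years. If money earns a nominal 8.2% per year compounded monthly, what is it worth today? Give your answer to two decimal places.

R$736,610.81

Periodic rate i = 0.082/12 = 0.00683333; n = 23 × 12 = 276 periods.
PV = PMT · [1 − (1+i)^(−n)] / i × (1+i) = 5900 · 124.849290 = 736,610.8109
(annuity-due: payments at period start, so ×(1+i).)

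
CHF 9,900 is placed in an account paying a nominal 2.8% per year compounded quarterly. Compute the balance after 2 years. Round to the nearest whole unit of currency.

With 4 periods per year: i = 0.007, n = 8.
FV = 9,900 × (1 + 0.007)^8 = 10,468.1746

CHF 10,468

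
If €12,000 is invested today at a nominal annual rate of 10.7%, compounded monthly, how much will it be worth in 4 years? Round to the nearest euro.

€18,375

Periodic rate i = 0.107/12 = 0.00891667; n = 4 × 12 = 48 periods.
12,000 × (1+0.00891667)^48 = 12,000 × 1.531279 = 18,375.3437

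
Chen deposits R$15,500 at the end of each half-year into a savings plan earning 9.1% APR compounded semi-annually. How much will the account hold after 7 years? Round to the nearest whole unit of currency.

R$294,462

With 2 periods per year: i = 0.0455, n = 14.
Accumulation factor s(14|0.0455) = 18.997559; FV = 15500 × 18.997559 = 294,462.1696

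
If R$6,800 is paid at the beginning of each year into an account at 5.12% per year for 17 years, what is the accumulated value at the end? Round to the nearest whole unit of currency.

FV = 6800 × [(1+0.0512)^17 − 1] / 0.0512 × (1+i) = 6800 × 27.449428 = 186,656.1092
Payments are at the start of each period, so multiply by (1+i).

R$186,656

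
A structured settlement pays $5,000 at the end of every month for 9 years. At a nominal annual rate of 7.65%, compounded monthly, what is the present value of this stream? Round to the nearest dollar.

$389,468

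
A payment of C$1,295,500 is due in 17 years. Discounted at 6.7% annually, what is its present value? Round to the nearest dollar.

PV = FV·(1+i)^(−n) = 1,295,500 × 0.332051 = 430,172.1471

C$430,172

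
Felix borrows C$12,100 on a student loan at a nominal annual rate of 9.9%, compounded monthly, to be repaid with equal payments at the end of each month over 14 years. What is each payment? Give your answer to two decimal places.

Periodic rate i = 0.099/12 = 0.00825; n = 14 × 12 = 168 periods.
PMT = 12100 / ( [1 − (1+0.00825)^(−168)] / 0.00825 ) = 12100 / 90.727325 = 133.3667

C$133.37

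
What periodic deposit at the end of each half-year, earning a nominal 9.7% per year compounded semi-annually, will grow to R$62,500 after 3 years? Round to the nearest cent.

R$9,223.34

i = 0.097/2 = 0.0485 per half-year; n = 3·2 = 6.
PMT = 62500 / ( [(1+0.0485)^6 − 1] / 0.0485 ) = 62500 / 6.776290 = 9,223.3364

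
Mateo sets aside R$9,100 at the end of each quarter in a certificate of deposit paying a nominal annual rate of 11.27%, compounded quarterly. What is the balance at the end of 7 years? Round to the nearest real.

With 4 periods per year: i = 0.028175, n = 28.
FV = 9100 × [(1+0.028175)^28 − 1] / 0.028175 = 9100 × 41.777947 = 380,179.3218

R$380,179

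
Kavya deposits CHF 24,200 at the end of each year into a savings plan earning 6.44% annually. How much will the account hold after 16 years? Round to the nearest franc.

CHF 644,240

Accumulation factor s(16|0.0644) = 26.621507; FV = 24200 × 26.621507 = 644,240.4680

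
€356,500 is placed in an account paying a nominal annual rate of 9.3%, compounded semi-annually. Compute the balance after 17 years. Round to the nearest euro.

With 2 periods per year: i = 0.0465, n = 34.
FV = 356,500 × (1 + 0.0465)^34 = 1,671,835.1238

€1,671,835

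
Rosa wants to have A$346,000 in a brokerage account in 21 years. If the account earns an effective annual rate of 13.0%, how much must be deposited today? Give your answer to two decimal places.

A$26,572.28

Discount factor = (1+0.13)^(−21) = 0.076798; PV = 346,000 × 0.076798 = 26,572.2779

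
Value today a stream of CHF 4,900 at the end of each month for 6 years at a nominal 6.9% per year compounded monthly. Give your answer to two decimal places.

With 12 periods per year: i = 0.00575, n = 72.
PV = PMT · [1 − (1+i)^(−n)] / i = 4900 · 58.819971 = 288,217.8555

CHF 288,217.86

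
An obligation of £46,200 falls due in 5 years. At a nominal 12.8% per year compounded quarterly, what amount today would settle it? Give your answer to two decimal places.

£24,606.40

Periodic rate i = 0.128/4 = 0.032; n = 5 × 4 = 20 periods.
PV = 46,200 / (1 + 0.032)^20 = 46,200 / 1.877561 = 24,606.3972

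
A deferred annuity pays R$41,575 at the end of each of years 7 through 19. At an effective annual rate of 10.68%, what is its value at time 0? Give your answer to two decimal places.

R$155,144.02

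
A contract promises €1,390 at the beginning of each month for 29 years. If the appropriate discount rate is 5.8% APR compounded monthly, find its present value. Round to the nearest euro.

€235,008

With 12 periods per year: i = 0.00483333, n = 348.
Annuity factor a(348|0.00483333) × (1+i) = 169.070464; PV = 1390 × 169.070464 = 235,007.9446
(Beginning-of-period payments → annuity-due factor ×(1+i).)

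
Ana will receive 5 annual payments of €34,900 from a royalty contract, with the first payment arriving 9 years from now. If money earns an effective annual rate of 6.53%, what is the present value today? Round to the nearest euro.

Value one period before first payment (t=8): 34900 × [1 − (1+0.0653)^(−5)] / 0.0653 = 34900 × 4.152317 = 144,915.8614
Discount back 8 years: 144,915.8614 × (1+0.0653)^(−8) = 144,915.8614 × 0.602871 = 87,365.6086

€87,366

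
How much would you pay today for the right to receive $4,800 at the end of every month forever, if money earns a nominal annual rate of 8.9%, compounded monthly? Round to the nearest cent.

Periodic rate i = 0.089/12 = 0.00741667.
PV = PMT / i = 4800 / 0.00741667 = 647,191.0112

$647,191.01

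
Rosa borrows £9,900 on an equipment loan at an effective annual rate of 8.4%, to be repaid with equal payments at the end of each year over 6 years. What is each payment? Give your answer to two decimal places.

PMT = 9900 / ( [1 − (1+0.084)^(−6)] / 0.084 ) = 9900 / 4.567314 = 2,167.5759

£2,167.58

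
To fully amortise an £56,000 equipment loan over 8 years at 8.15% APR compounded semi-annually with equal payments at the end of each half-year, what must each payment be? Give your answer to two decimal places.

£4,832.55

Periodic rate i = 0.0815/2 = 0.04075; n = 8 × 2 = 16 periods.
Annuity-PV factor = 11.588091; PMT = 56000 / 11.588091 = 4,832.5475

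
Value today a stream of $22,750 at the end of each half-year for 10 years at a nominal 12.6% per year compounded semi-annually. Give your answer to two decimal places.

Periodic rate i = 0.126/2 = 0.063; n = 10 × 2 = 20 periods.
Annuity factor a(20|0.063) = 11.195727; PV = 22750 × 11.195727 = 254,702.7973

$254,702.80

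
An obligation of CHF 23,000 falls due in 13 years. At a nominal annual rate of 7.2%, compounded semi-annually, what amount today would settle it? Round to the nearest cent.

With 2 periods per year: i = 0.036, n = 26.
Discount factor = (1+0.036)^(−26) = 0.398700; PV = 23,000 × 0.398700 = 9,170.1026

CHF 9,170.10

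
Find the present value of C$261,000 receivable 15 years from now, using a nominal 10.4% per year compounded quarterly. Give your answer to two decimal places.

C$55,949.84

Periodic rate i = 0.104/4 = 0.026; n = 15 × 4 = 60 periods.
Discount factor = (1+0.026)^(−60) = 0.214367; PV = 261,000 × 0.214367 = 55,949.8415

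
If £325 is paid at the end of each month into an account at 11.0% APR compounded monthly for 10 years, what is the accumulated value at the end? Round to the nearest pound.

i = 0.11/12 = 0.00916667 per month; n = 10·12 = 120.
Accumulation factor s(120|0.00916667) = 216.998139; FV = 325 × 216.998139 = 70,524.3950

£70,524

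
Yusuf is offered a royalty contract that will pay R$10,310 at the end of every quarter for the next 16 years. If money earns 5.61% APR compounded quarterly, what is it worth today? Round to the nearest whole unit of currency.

R$433,648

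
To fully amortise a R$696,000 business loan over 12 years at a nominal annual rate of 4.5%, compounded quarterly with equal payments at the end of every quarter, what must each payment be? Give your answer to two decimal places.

Periodic rate i = 0.045/4 = 0.01125; n = 12 × 4 = 48 periods.
Annuity-PV factor = 36.932637; PMT = 696000 / 36.932637 = 18,845.1208

R$18,845.12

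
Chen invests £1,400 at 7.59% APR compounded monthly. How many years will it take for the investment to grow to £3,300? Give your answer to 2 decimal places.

11.33 years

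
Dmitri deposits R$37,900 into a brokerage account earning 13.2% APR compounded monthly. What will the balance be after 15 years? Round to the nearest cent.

R$271,548.38

i = 0.132/12 = 0.011 per month; n = 15·12 = 180.
FV = PV·(1+i)^n = 37,900 × 7.164865 = 271,548.3801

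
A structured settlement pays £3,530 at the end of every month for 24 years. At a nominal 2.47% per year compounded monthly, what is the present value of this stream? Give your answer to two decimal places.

Periodic rate i = 0.0247/12 = 0.00205833; n = 24 × 12 = 288 periods.
PV = 3530 × [1 − (1+0.00205833)^(−288)] / 0.00205833 = 3530 × 217.110499 = 766,400.0600

£766,400.06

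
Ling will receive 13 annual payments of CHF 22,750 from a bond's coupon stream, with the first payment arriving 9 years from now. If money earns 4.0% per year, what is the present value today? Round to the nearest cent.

CHF 165,993.44

Value one period before first payment (t=8): 22750 × [1 − (1+0.04)^(−13)] / 0.04 = 22750 × 9.985648 = 227,173.4885
PV₀ = 227,173.4885 / (1+0.04)^8 = 227,173.4885 / 1.368569 = 165,993.4429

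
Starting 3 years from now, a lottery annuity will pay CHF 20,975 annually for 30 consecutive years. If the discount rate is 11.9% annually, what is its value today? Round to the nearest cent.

Value one period before first payment (t=2): 20975 × [1 − (1+0.119)^(−30)] / 0.119 = 20975 × 8.115257 = 170,217.5067
Discount back 2 years: 170,217.5067 × (1+0.119)^(−2) = 170,217.5067 × 0.798619 = 135,938.9941

CHF 135,938.99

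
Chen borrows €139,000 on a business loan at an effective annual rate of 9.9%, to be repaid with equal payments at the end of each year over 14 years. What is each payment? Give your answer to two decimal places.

€18,766.00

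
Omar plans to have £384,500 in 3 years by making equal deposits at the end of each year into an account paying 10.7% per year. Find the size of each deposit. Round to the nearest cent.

FV-annuity factor = 3.332449; PMT = 384500 / 3.332449 = 115,380.6105

£115,380.61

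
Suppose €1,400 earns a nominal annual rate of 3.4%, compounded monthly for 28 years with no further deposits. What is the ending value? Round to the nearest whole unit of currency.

With 12 periods per year: i = 0.00283333, n = 336.
1,400 × (1+0.00283333)^336 = 1,400 × 2.587401 = 3,622.3613

€3,622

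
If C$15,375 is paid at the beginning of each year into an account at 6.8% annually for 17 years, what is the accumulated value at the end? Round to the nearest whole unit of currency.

C$497,427

FV = 15375 × [(1+0.068)^17 − 1] / 0.068 × (1+i) = 15375 × 32.352997 = 497,427.3223
(Beginning-of-period payments → annuity-due factor ×(1+i).)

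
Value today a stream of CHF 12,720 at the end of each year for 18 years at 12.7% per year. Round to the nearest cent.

PV = PMT · [1 − (1+i)^(−n)] / i = 12720 · 6.958711 = 88,514.8019

CHF 88,514.80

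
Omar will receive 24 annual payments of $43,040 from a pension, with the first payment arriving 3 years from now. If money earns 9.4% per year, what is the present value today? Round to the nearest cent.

$338,280.18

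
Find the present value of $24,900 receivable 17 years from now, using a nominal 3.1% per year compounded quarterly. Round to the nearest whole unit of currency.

$14,730

i = 0.031/4 = 0.00775 per quarter; n = 17·4 = 68.
PV = FV·(1+i)^(−n) = 24,900 × 0.591574 = 14,730.1946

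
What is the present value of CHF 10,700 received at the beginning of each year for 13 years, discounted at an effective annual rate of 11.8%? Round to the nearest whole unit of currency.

CHF 77,599

Annuity factor a(13|0.118) × (1+i) = 7.252206; PV = 10700 × 7.252206 = 77,598.6080
(Beginning-of-period payments → annuity-due factor ×(1+i).)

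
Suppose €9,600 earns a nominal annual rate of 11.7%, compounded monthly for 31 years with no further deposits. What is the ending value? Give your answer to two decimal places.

Periodic rate i = 0.117/12 = 0.00975; n = 31 × 12 = 372 periods.
FV = PV·(1+i)^n = 9,600 × 36.945079 = 354,672.7630

€354,672.76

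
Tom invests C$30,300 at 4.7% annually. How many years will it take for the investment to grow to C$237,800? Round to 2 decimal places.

44.86 years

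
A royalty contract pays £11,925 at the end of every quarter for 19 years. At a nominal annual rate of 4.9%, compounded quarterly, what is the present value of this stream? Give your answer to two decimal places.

With 4 periods per year: i = 0.01225, n = 76.
PV = PMT · [1 − (1+i)^(−n)] / i = 11925 · 49.273867 = 587,590.8665

£587,590.87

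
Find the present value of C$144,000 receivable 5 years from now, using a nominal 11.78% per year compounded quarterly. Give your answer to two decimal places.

C$80,585.58

i = 0.1178/4 = 0.02945 per quarter; n = 5·4 = 20.
PV = 144,000 / (1 + 0.02945)^20 = 144,000 / 1.786920 = 80,585.5795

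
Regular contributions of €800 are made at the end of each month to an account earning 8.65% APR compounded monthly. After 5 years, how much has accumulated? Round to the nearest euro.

Periodic rate i = 0.0865/12 = 0.00720833; n = 5 × 12 = 60 periods.
FV = PMT · [(1+i)^n − 1] / i = 800 · 74.735242 = 59,788.1932

€59,788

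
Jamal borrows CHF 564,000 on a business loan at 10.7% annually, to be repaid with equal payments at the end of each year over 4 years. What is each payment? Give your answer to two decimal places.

PMT = 564000 / ( [1 − (1+0.107)^(−4)] / 0.107 ) = 564000 / 3.122423 = 180,628.9701

CHF 180,628.97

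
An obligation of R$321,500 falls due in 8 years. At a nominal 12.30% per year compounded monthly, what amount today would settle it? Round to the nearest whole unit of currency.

R$120,784

i = 0.123/12 = 0.01025 per month; n = 8·12 = 96.
PV = 321,500 / (1 + 0.01025)^96 = 321,500 / 2.661770 = 120,784.3043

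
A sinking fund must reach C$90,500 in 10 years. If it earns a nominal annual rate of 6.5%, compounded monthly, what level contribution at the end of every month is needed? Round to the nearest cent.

Periodic rate i = 0.065/12 = 0.00541667; n = 10 × 12 = 120 periods.
FV-annuity factor = 168.403154; PMT = 90500 / 168.403154 = 537.4009

C$537.40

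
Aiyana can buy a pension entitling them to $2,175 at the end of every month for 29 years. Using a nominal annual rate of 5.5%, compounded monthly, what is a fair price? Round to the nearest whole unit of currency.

i = 0.055/12 = 0.00458333 per month; n = 29·12 = 348.
PV = 2175 × [1 − (1+0.00458333)^(−348)] / 0.00458333 = 2175 × 173.749245 = 377,904.6088

$377,905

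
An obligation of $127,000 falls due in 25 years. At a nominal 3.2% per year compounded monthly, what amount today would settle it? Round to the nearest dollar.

Periodic rate i = 0.032/12 = 0.00266667; n = 25 × 12 = 300 periods.
PV = FV·(1+i)^(−n) = 127,000 × 0.449808 = 57,125.5719

$57,126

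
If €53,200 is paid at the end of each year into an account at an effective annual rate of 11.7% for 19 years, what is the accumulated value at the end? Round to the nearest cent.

Accumulation factor s(19|0.117) = 61.408904; FV = 53200 × 61.408904 = 3,266,953.7038

€3,266,953.70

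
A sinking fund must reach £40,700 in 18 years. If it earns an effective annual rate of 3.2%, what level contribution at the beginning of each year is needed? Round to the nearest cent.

PMT = 40700 / ( [(1+0.032)^18 − 1] / 0.032 × (1+i) ) = 40700 / 24.604425 = 1,654.1740

£1,654.17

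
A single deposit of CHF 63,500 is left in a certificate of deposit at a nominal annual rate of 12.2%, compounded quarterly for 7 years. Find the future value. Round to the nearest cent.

CHF 147,271.13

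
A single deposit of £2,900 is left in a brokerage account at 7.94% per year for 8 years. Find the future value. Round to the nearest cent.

2,900 × (1+0.0794)^8 = 2,900 × 1.842720 = 5,343.8875

£5,343.89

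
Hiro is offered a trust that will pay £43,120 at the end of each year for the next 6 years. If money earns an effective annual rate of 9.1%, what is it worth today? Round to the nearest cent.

PV = 43120 × [1 − (1+0.091)^(−6)] / 0.091 = 43120 × 4.472575 = 192,857.4530

£192,857.45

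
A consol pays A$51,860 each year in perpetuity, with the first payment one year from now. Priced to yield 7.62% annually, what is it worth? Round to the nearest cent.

A$680,577.43

PV = PMT / i = 51860 / 0.0762 = 680,577.4278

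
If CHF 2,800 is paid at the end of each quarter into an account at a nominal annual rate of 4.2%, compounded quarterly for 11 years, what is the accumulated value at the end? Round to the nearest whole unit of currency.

i = 0.042/4 = 0.0105 per quarter; n = 11·4 = 44.
FV = PMT · [(1+i)^n − 1] / i = 2800 · 55.564455 = 155,580.4744

CHF 155,580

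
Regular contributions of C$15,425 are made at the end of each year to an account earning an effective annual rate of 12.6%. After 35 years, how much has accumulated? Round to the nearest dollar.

FV = 15425 × [(1+0.126)^35 − 1] / 0.126 = 15425 × 497.274870 = 7,670,464.8719

C$7,670,465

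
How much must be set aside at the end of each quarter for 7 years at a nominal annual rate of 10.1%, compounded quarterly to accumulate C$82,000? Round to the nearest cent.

With 4 periods per year: i = 0.02525, n = 28.
PMT = 82000 / ( [(1+0.02525)^28 − 1] / 0.02525 ) = 82000 / 40.006915 = 2,049.6457

C$2,049.65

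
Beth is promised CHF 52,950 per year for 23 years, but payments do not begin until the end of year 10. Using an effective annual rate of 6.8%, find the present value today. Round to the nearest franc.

CHF 335,882

PV at t=9 (ordinary 23-year annuity): 52950 × a(23|0.068) = 52950 × 11.467320 = 607,194.5891
PV₀ = 607,194.5891 / (1+0.068)^9 = 607,194.5891 / 1.807762 = 335,881.9134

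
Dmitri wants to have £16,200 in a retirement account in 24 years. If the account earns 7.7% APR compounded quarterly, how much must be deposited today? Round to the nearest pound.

With 4 periods per year: i = 0.01925, n = 96.
Discount factor = (1+0.01925)^(−96) = 0.160343; PV = 16,200 × 0.160343 = 2,597.5618

£2,598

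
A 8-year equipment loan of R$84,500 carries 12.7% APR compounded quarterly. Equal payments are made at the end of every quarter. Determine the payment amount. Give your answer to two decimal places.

R$4,243.74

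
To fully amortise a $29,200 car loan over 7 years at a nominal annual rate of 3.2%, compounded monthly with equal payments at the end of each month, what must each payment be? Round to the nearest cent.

With 12 periods per year: i = 0.00266667, n = 84.
PMT = 29200 / ( [1 − (1+0.00266667)^(−84)] / 0.00266667 ) = 29200 / 75.167447 = 388.4660

$388.47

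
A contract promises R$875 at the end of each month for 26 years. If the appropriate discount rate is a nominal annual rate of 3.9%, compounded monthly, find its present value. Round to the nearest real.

R$171,403

Periodic rate i = 0.039/12 = 0.00325; n = 26 × 12 = 312 periods.
PV = 875 × [1 − (1+0.00325)^(−312)] / 0.00325 = 875 × 195.888628 = 171,402.5497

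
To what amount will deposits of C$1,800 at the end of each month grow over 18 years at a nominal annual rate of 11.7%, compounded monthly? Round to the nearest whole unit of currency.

Periodic rate i = 0.117/12 = 0.00975; n = 18 × 12 = 216 periods.
FV = 1800 × [(1+0.00975)^216 − 1] / 0.00975 = 1800 × 731.481011 = 1,316,665.8194

C$1,316,666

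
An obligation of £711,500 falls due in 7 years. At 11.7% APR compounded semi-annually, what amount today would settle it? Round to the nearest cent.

£320,998.37

With 2 periods per year: i = 0.0585, n = 14.
PV = FV·(1+i)^(−n) = 711,500 × 0.451157 = 320,998.3732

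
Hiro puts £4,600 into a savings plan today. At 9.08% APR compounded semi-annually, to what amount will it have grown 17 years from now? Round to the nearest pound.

With 2 periods per year: i = 0.0454, n = 34.
4,600 × (1+0.0454)^34 = 4,600 × 4.524857 = 20,814.3421

£20,814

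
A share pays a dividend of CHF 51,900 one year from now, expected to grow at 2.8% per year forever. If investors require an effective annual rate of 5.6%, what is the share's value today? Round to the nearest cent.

CHF 1,853,571.43

PV = D₁/(r − g) = 51900/(0.056 − 0.028) = 1,853,571.4286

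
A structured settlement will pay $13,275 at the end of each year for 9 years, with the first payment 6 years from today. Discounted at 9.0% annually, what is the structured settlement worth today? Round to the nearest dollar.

$51,726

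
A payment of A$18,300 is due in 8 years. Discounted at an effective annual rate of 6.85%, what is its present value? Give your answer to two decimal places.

Discount factor = (1+0.0685)^(−8) = 0.588578; PV = 18,300 × 0.588578 = 10,770.9715

A$10,770.97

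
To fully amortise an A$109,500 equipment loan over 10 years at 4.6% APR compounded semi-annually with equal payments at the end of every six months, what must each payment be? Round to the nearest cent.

Periodic rate i = 0.046/2 = 0.023; n = 10 × 2 = 20 periods.
Annuity-PV factor = 15.887766; PMT = 109500 / 15.887766 = 6,892.0955

A$6,892.10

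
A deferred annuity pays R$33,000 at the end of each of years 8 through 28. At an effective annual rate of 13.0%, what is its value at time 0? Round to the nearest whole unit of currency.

Value one period before first payment (t=7): 33000 × [1 − (1+0.13)^(−21)] / 0.13 = 33000 × 7.101550 = 234,351.1523
PV₀ = 234,351.1523 / (1+0.13)^7 = 234,351.1523 / 2.352605 = 99,613.4517

R$99,613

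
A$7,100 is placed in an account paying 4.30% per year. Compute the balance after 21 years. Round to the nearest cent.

7,100 × (1+0.043)^21 = 7,100 × 2.420864 = 17,188.1378

A$17,188.14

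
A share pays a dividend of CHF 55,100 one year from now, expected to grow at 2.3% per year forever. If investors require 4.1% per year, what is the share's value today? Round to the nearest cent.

PV = PMT / (i − g) = 55100 / (0.041 − 0.023) = 55100 / 0.018000 = 3,061,111.1111

CHF 3,061,111.11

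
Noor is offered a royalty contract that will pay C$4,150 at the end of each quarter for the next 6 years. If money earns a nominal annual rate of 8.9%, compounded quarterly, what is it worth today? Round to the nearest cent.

C$76,528.37

Periodic rate i = 0.089/4 = 0.02225; n = 6 × 4 = 24 periods.
Annuity factor a(24|0.02225) = 18.440571; PV = 4150 × 18.440571 = 76,528.3690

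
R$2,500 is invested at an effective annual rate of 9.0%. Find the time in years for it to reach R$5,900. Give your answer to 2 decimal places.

9.96 years

(1+i)^n = 5900/2500 = 2.36000, so n = ln 2.36000 / ln 1.09 = 9.9638 years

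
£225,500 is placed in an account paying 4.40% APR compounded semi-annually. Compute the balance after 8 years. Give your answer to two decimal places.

With 2 periods per year: i = 0.022, n = 16.
FV = PV·(1+i)^n = 225,500 × 1.416493 = 319,419.0980

£319,419.10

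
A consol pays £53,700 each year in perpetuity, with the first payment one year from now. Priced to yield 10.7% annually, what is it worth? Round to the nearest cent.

PV = PMT / i = 53700 / 0.107 = 501,869.1589

£501,869.16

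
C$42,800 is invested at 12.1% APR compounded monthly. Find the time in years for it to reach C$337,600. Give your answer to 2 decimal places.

17.15 years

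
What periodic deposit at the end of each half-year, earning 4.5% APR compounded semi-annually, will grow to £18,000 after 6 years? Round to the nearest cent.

£1,323.31

With 2 periods per year: i = 0.0225, n = 12.
PMT = 18000 / ( [(1+0.0225)^12 − 1] / 0.0225 ) = 18000 / 13.602222 = 1,323.3132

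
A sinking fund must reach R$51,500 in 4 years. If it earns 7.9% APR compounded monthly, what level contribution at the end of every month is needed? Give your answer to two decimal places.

i = 0.079/12 = 0.00658333 per month; n = 4·12 = 48.
PMT = 51500 / ( [(1+0.00658333)^48 − 1] / 0.00658333 ) = 51500 / 56.234506 = 915.8078

R$915.81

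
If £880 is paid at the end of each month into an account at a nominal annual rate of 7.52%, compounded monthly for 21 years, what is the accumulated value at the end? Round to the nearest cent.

Periodic rate i = 0.0752/12 = 0.00626667; n = 21 × 12 = 252 periods.
FV = PMT · [(1+i)^n − 1] / i = 880 · 610.727892 = 537,440.5451

£537,440.55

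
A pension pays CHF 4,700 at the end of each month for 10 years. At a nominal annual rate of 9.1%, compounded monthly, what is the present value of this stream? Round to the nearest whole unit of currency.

CHF 369,446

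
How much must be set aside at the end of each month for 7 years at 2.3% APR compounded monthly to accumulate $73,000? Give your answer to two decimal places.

i = 0.023/12 = 0.00191667 per month; n = 7·12 = 84.
PMT = 73000 / ( [(1+0.00191667)^84 − 1] / 0.00191667 ) = 73000 / 91.045550 = 801.7965

$801.80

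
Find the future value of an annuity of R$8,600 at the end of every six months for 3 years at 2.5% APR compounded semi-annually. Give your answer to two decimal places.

R$53,239.63

Periodic rate i = 0.025/2 = 0.0125; n = 3 × 2 = 6 periods.
FV = PMT · [(1+i)^n − 1] / i = 8600 · 6.190654 = 53,239.6282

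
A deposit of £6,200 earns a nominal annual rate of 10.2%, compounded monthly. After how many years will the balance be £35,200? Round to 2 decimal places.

17.10 years

Periodic rate i = 0.102/12 = 0.0085.
n = ln(35200/6200) / ln(1+0.0085) = ln(5.67742) / 0.008464 = 205.1608 months
= 205.1608/12 years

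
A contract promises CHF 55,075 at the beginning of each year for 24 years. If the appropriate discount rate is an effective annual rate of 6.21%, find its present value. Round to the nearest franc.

PV = PMT · [1 − (1+i)^(−n)] / i × (1+i) = 55075 · 13.074925 = 720,101.4819
(annuity-due: payments at period start, so ×(1+i).)

CHF 720,101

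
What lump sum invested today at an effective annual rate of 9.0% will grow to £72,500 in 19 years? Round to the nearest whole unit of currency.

PV = 72,500 / (1 + 0.09)^19 = 72,500 / 5.141661 = 14,100.5011

£14,101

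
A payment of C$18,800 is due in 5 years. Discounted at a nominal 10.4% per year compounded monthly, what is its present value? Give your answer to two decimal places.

C$11,202.06

With 12 periods per year: i = 0.00866667, n = 60.
Discount factor = (1+0.00866667)^(−60) = 0.595854; PV = 18,800 × 0.595854 = 11,202.0553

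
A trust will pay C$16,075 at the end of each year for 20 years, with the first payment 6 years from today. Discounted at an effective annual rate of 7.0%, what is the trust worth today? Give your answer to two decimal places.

C$121,420.68

Value one period before first payment (t=5): 16075 × [1 − (1+0.07)^(−20)] / 0.07 = 16075 × 10.594014 = 170,298.7790
Discount back 5 years: 170,298.7790 × (1+0.07)^(−5) = 170,298.7790 × 0.712986 = 121,420.6758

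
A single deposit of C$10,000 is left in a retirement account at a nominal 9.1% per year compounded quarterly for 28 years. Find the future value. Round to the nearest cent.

C$124,217.47

With 4 periods per year: i = 0.02275, n = 112.
FV = 10,000 × (1 + 0.02275)^112 = 124,217.4687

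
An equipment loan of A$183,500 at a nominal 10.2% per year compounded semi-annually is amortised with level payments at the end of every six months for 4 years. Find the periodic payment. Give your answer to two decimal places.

With 2 periods per year: i = 0.051, n = 8.
PMT = 183500 / ( [1 − (1+0.051)^(−8)] / 0.051 ) = 183500 / 6.437166 = 28,506.3323

A$28,506.33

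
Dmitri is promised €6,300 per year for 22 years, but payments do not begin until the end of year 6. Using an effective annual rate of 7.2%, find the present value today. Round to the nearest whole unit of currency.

PV at t=5 (ordinary 22-year annuity): 6300 × a(22|0.072) = 6300 × 10.880166 = 68,545.0442
PV₀ = 68,545.0442 / (1+0.072)^5 = 68,545.0442 / 1.415709 = 48,417.4747

€48,417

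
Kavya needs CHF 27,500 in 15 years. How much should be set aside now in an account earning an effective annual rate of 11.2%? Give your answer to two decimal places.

CHF 5,594.49

PV = FV·(1+i)^(−n) = 27,500 × 0.203436 = 5,594.4949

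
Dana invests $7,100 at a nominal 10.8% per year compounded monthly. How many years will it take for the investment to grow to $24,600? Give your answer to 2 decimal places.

11.56 years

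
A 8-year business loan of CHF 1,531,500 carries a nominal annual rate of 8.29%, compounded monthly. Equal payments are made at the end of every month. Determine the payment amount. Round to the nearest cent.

CHF 21,876.74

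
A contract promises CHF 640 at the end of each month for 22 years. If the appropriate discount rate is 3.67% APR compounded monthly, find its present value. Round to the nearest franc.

With 12 periods per year: i = 0.00305833, n = 264.
Annuity factor a(264|0.00305833) = 180.959315; PV = 640 × 180.959315 = 115,813.9618

CHF 115,814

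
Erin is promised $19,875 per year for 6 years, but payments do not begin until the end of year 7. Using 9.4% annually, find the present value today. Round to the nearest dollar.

Value one period before first payment (t=6): 19875 × [1 − (1+0.094)^(−6)] / 0.094 = 19875 × 4.432920 = 88,104.2902
PV₀ = 88,104.2902 / (1+0.094)^6 = 88,104.2902 / 1.714368 = 51,391.7166

$51,392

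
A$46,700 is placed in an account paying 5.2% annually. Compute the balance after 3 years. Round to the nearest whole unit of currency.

A$54,371

FV = 46,700 × (1 + 0.052)^3 = 54,370.5968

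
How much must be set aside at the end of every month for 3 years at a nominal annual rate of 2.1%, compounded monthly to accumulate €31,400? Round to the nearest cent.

Periodic rate i = 0.021/12 = 0.00175; n = 3 × 12 = 36 periods.
PMT = 31400 / ( [(1+0.00175)^36 − 1] / 0.00175 ) = 31400 / 37.124686 = 845.7984

€845.80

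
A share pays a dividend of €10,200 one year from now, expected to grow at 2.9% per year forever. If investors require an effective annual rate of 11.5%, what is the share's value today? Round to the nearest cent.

PV = D₁/(r − g) = 10200/(0.115 − 0.029) = 118,604.6512

€118,604.65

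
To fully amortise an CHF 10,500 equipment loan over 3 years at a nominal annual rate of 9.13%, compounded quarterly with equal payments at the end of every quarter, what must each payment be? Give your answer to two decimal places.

CHF 1,010.18

With 4 periods per year: i = 0.022825, n = 12.
PMT = 10500 / ( [1 − (1+0.022825)^(−12)] / 0.022825 ) = 10500 / 10.394168 = 1,010.1818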